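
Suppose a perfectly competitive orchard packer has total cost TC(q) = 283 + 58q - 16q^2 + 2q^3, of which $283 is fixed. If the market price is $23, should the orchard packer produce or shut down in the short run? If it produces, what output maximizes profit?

Strip out fixed cost: VC = 58q - 16q^2 + 2q^3. Then AVC = 58 - 16q + 2q^2 and MC = 58 - 32q + 6q^2.
AVC is minimized where dAVC/dq = -16 + 4q = 0, at q = 4; min AVC = 58 - 16·4 + 2·4^2 = $26.
With P < min AVC ($23 < $26), every unit sold adds to the loss.
The firm minimizes its loss by shutting down and losing only its fixed cost of $283.

Shut down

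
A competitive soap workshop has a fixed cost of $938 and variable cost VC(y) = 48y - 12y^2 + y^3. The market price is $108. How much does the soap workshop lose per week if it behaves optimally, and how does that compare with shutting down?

Profit = -$138 at y = 10

AVC = 48 - 12y + y^2; min AVC = $12 at y = 6. Since P = $108 ≥ min AVC, the firm produces.
MC = 48 - 24y + 3y^2. Setting P = MC and taking the root on the rising branch gives y* = 10.
TR = 108·10 = 1080. TC = 938 + 280 = 1218. Profit = 1080 − 1218 = -$138.
Shutting down would mean losing the fixed cost of $938, so operating at a loss of $138 is better by $800.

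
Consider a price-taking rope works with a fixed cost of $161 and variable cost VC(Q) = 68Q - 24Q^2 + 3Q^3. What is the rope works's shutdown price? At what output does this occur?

$20 per unit, at Q = 4

The firm shuts down when price falls below the minimum of average variable cost. AVC = VC/Q = 68 - 24Q + 3Q^2.
dAVC/dQ = -24 + 6Q = 0 gives Q = 4. min AVC = 68 - 24·4 + 3·4^2 = 20.
The firm shuts down for any P below $20.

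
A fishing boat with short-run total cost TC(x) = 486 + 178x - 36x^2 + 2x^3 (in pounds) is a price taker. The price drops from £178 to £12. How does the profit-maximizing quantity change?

Output falls from 12 to 0 (the firm shuts down)

MC = 178 - 72x + 6x^2; the shutdown threshold is min AVC = £16 (at x = 9).
At P = £178 ≥ min AVC, set P = MC on the rising branch: x = 12.
At P = £12 < min AVC = £16, price no longer covers variable cost at any output, so the firm shuts down: x = 0.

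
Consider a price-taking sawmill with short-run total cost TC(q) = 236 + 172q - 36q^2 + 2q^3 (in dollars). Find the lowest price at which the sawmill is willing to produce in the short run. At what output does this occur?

The shutdown price is the minimum of AVC. VC = 172q - 36q^2 + 2q^3, so AVC = 172 - 36q + 2q^2.
dAVC/dq = -36 + 4q = 0 gives q = 9. min AVC = 172 - 36·9 + 2·9^2 = 10.
So the shutdown price is $10.

$10 per unit, at q = 9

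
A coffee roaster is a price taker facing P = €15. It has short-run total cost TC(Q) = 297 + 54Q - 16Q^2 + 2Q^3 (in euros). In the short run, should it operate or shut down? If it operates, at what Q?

Shut down

Strip out fixed cost: VC = 54Q - 16Q^2 + 2Q^3. Then AVC = 54 - 16Q + 2Q^2 and MC = 54 - 32Q + 6Q^2.
AVC is minimized where dAVC/dQ = -16 + 4Q = 0, at Q = 4; min AVC = 54 - 16·4 + 2·4^2 = €22.
Since P = €15 < min AVC = €22, price fails to cover variable cost at any output.
Best response: produce nothing and absorb the €297 fixed cost.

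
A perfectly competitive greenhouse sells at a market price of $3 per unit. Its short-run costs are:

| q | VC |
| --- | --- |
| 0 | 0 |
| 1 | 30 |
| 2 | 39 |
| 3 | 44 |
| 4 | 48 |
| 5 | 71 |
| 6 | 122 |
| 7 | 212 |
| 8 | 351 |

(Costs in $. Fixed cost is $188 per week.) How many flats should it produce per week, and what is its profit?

Profit at each row (π = 3q − TC): q=0: -188; q=1: -215; q=2: -221; q=3: -223; q=4: -224; q=5: -244; q=6: -292; q=7: -379; q=8: -515.
Profit is highest at q = 0. Equivalently, the lowest AVC in the table is 48/4 ≈ $12 at q = 4, and P = $3 falls below it — price never covers variable cost, so the firm shuts down and loses only its fixed cost.

q = 0 (shut down); profit = -$188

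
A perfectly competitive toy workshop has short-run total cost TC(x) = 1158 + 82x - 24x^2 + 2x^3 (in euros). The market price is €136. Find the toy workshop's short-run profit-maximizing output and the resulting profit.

Profit = -€186 at x = 9

AVC = 82 - 24x + 2x^2 has its minimum €10 at x = 6; price €136 clears that bar, so the firm operates.
With MC = 82 - 48x + 6x^2, P = MC on the upward-sloping part at x* = 9.
TR = 136·9 = 1224. TC = 1158 + 252 = 1410. Profit = 1224 − 1410 = -€186.
Shutting down would mean losing the fixed cost of €1158, so operating at a loss of €186 is better by €972.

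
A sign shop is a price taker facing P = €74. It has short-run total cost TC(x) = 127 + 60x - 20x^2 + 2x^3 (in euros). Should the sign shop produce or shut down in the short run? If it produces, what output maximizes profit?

Produce at x = 7

Variable cost is VC = 60x - 20x^2 + 2x^3, so AVC = VC/x = 60 - 20x + 2x^2 and MC = dTC/dx = 60 - 40x + 6x^2.
The AVC parabola has its vertex at x = 20/4 = 5, where AVC = 60 - 20·5 + 2·5^2 = €10.
P = €74 exceeds min AVC = €10, so the firm stays open.
P = MC gives -14 - 40x + 6x^2 = 0, with roots -1/3 and 7. Take the larger (rising MC): x* = 7.
Check: AVC at x = 7 is €18 ≤ P, so revenue covers variable cost.
Profit = P·x − TC = 74·7 − 253 = €265.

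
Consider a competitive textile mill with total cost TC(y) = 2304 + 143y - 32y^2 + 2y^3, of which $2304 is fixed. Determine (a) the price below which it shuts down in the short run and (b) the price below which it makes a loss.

Shutdown price = $15; break-even price = $239

Shutdown price = min AVC. AVC = 143 - 32y + 2y^2, with vertex at y = 8 and minimum $15.
ATC = 2304/y + 143 - 32y + 2y^2. Setting dATC/dy = −2304/y^2 − 32 + 4y = 0 gives y = 12 (since 4·12^3 − 32·12^2 = 2304).
min ATC = 2304/12 + 143 − 32·12 + 2·12^2 = $239. That is the break-even price.
Between these two prices the firm operates at a loss; above $239 it earns a profit.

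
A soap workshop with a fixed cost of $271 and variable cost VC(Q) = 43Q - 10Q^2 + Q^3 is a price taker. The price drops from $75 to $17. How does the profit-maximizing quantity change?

Output falls from 8 to 0 (the firm shuts down)

AVC = 43 - 10Q + Q^2, minimized at Q = 5 where min AVC = $18. MC = 43 - 20Q + 3Q^2.
At P = $75 ≥ min AVC, set P = MC on the rising branch: Q = 8.
At P = $17 < min AVC = $18, price no longer covers variable cost at any output, so the firm shuts down: Q = 0.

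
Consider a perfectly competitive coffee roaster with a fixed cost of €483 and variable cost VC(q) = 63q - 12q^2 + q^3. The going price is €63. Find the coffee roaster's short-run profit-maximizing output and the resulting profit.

AVC = 63 - 12q + q^2; min AVC = €27 at q = 6. Since P = €63 ≥ min AVC, the firm produces.
MC = 63 - 24q + 3q^2. Setting P = MC and taking the root on the rising branch gives q* = 8.
TR = 63·8 = 504. TC = 483 + 248 = 731. Profit = 504 − 731 = -€227.
By producing, the firm covers all variable cost plus €256 of fixed cost; shutting down would lose the full €483.

Profit = -€227 at q = 8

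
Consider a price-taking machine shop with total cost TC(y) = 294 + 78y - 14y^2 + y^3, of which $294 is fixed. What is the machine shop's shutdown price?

$29 per unit

Short-run supply begins at min AVC. From VC = 78y - 14y^2 + y^3, AVC = 78 - 14y + y^2.
At the minimum of AVC, MC = AVC. MC = 78 - 28y + 3y^2; setting MC = AVC gives 2y^2 - 14y = 0, so y = 7. min AVC = 29.
The firm shuts down for any P below $29.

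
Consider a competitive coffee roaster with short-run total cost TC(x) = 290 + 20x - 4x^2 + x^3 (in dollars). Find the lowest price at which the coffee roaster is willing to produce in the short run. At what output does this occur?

The shutdown price is the minimum of AVC. VC = 20x - 4x^2 + x^3, so AVC = 20 - 4x + x^2.
dAVC/dx = -4 + 2x = 0 gives x = 2. min AVC = 20 - 4·2 + 2^2 = 16.
The firm shuts down for any P below $16.

$16 per unit, at x = 2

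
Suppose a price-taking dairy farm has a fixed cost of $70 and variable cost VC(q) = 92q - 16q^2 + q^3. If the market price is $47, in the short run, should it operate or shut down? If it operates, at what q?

From TC, MC = TC'(q) = 92 - 32q + 3q^2 and AVC = VC/q = 92 - 16q + q^2.
AVC hits its minimum where MC = AVC, at q = 8, giving min AVC = 92 - 16·8 + 8^2 = $28.
Since P = $47 ≥ min AVC = $28, price covers variable cost and the firm should produce.
Solving P = MC: 45 - 32q + 3q^2 = 0 ⇒ q = 5/3 or 9. On the upward-sloping branch, q* = 9.
Check: AVC at q = 9 is $29 ≤ P, so revenue covers variable cost.
Profit = P·q − TC = 47·9 − 331 = $92.

Produce at q = 9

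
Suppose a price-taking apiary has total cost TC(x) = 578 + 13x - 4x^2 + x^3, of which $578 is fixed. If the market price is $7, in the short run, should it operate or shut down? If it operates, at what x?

Shut down

From TC, MC = TC'(x) = 13 - 8x + 3x^2 and AVC = VC/x = 13 - 4x + x^2.
AVC is minimized where dAVC/dx = -4 + 2x = 0, at x = 2; min AVC = 13 - 4·2 + 2^2 = $9.
Since P = $7 < min AVC = $9, price fails to cover variable cost at any output.
The firm minimizes its loss by shutting down and losing only its fixed cost of $578.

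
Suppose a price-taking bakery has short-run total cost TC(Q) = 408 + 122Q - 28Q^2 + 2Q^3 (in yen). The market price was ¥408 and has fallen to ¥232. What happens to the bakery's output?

Output falls from 13 to 11

MC = 122 - 56Q + 6Q^2; the shutdown threshold is min AVC = ¥24 (at Q = 7).
At P = ¥408 ≥ min AVC, set P = MC on the rising branch: Q = 13.
At P = ¥232 ≥ min AVC, set P = MC: Q = 11. The firm stays open but cuts output.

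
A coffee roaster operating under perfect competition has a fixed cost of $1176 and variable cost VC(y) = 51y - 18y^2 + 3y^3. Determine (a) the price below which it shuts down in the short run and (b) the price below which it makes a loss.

Shutdown price = min AVC. AVC = 51 - 18y + 3y^2, with vertex at y = 3 and minimum $24.
ATC = 1176/y + 51 - 18y + 3y^2. Setting dATC/dy = −1176/y^2 − 18 + 6y = 0 gives y = 7 (since 6·7^3 − 18·7^2 = 1176).
min ATC = 1176/7 + 51 − 18·7 + 3·7^2 = $240. That is the break-even price.
For $24 ≤ P < $240 the firm produces at a loss; below $24 it shuts down.

Shutdown price = $24; break-even price = $240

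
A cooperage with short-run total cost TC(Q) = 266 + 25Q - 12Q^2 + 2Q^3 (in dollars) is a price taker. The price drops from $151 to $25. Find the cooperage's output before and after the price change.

AVC = 25 - 12Q + 2Q^2, minimized at Q = 3 where min AVC = $7. MC = 25 - 24Q + 6Q^2.
At P = $151 ≥ min AVC, set P = MC on the rising branch: Q = 7.
At P = $25 ≥ min AVC, set P = MC: Q = 4. The firm stays open but cuts output.

Output falls from 7 to 4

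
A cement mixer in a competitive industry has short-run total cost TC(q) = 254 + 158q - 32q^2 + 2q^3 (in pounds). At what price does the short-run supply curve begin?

Short-run supply begins at min AVC. From VC = 158q - 32q^2 + 2q^3, AVC = 158 - 32q + 2q^2.
dAVC/dq = -32 + 4q = 0 gives q = 8. min AVC = 158 - 32·8 + 2·8^2 = 30.
For P < £30 the firm produces nothing.

£30 per unit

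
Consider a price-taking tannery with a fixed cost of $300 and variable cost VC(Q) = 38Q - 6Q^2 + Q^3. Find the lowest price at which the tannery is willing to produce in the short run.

$29 per unit

The shutdown price is the minimum of AVC. VC = 38Q - 6Q^2 + Q^3, so AVC = 38 - 6Q + Q^2.
dAVC/dQ = -6 + 2Q = 0 gives Q = 3. min AVC = 38 - 6·3 + 3^2 = 29.
For P < $29 the firm produces nothing.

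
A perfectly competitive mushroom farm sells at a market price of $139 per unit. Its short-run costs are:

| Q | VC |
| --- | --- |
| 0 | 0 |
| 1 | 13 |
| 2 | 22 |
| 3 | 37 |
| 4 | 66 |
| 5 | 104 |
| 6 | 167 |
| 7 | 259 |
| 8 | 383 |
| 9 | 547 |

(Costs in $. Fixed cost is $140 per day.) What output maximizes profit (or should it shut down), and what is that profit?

Profit at each row (π = 139Q − TC): Q=0: -140; Q=1: -14; Q=2: 116; Q=3: 240; Q=4: 350; Q=5: 451; Q=6: 527; Q=7: 574; Q=8: 589; Q=9: 564.
Profit is maximized at Q = 8. AVC there is 383/8 = $47.88 ≤ P, so producing beats shutting down (which would give -$140).

Q = 8; profit = $589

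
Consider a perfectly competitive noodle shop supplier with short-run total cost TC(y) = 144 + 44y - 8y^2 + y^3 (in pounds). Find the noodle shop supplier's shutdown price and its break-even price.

Shutdown price = £28; break-even price = £56

AVC = 44 - 8y + y^2; minimized at y = 4, giving min AVC = £28. That is the shutdown price.
ATC = 144/y + 44 - 8y + y^2. Setting dATC/dy = −144/y^2 − 8 + 2y = 0 gives y = 6 (since 2·6^3 − 8·6^2 = 144).
min ATC = 144/6 + 44 − 8·6 + 6^2 = £56. That is the break-even price.
For £28 ≤ P < £56 the firm produces at a loss; below £28 it shuts down.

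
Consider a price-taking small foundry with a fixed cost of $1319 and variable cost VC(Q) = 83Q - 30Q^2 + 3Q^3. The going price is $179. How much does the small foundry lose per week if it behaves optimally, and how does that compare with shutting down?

AVC = 83 - 30Q + 3Q^2; min AVC = $8 at Q = 5. Since P = $179 ≥ min AVC, the firm produces.
With MC = 83 - 60Q + 9Q^2, P = MC on the upward-sloping part at Q* = 8.
TR = 179·8 = 1432. TC = 1319 + 280 = 1599. Profit = 1432 − 1599 = -$167.
Shutting down would mean losing the fixed cost of $1319, so operating at a loss of $167 is better by $1152.

Profit = -$167 at Q = 8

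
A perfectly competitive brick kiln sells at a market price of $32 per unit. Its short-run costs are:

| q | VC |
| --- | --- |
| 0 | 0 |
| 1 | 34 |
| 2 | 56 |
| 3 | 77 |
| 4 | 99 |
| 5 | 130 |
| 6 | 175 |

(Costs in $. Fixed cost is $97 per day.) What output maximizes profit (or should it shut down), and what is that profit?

q = 5; profit = -$67

Profit at each row (π = 32q − TC): q=0: -97; q=1: -99; q=2: -89; q=3: -78; q=4: -68; q=5: -67; q=6: -80.
Profit is maximized at q = 5. AVC there is 130/5 = $26 ≤ P, so producing beats shutting down (which would give -$97).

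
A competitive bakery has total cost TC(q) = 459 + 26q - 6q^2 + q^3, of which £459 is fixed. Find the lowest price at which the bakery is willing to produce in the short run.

The shutdown price is the minimum of AVC. VC = 26q - 6q^2 + q^3, so AVC = 26 - 6q + q^2.
dAVC/dq = -6 + 2q = 0 gives q = 3. min AVC = 26 - 6·3 + 3^2 = 17.
For P < £17 the firm produces nothing.

£17 per unit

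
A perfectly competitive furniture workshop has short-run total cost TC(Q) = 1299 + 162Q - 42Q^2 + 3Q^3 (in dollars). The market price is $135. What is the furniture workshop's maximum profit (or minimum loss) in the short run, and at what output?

Profit = -$327 at Q = 9

AVC = 162 - 42Q + 3Q^2; min AVC = $15 at Q = 7. Since P = $135 ≥ min AVC, the firm produces.
MC = 162 - 84Q + 9Q^2. Setting P = MC and taking the root on the rising branch gives Q* = 9.
TR = 135·9 = 1215. TC = 1299 + 243 = 1542. Profit = 1215 − 1542 = -$327.
That loss of $327 beats the $1299 the firm would lose by shutting down; producing recovers $972 of fixed cost.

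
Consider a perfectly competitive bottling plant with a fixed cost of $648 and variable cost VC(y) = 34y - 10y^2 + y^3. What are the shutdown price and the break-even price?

Shutdown price = $9; break-even price = $97

AVC = 34 - 10y + y^2; minimized at y = 5, giving min AVC = $9. That is the shutdown price.
ATC = 648/y + 34 - 10y + y^2. Setting dATC/dy = −648/y^2 − 10 + 2y = 0 gives y = 9 (since 2·9^3 − 10·9^2 = 648).
min ATC = 648/9 + 34 − 10·9 + 9^2 = $97. That is the break-even price.
For $9 ≤ P < $97 the firm produces at a loss; below $9 it shuts down.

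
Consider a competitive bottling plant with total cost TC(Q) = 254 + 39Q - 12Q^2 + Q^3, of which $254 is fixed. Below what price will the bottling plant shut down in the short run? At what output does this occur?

$3 per unit, at Q = 6

The shutdown price is the minimum of AVC. VC = 39Q - 12Q^2 + Q^3, so AVC = 39 - 12Q + Q^2.
At the minimum of AVC, MC = AVC. MC = 39 - 24Q + 3Q^2; setting MC = AVC gives 2Q^2 - 12Q = 0, so Q = 6. min AVC = 3.
So the shutdown price is $3.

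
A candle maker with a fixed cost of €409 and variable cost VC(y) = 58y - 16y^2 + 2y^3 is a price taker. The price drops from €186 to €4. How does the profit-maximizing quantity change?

Output falls from 8 to 0 (the firm shuts down)

MC = 58 - 32y + 6y^2; the shutdown threshold is min AVC = €26 (at y = 4).
With P = €186 above the shutdown price, P = MC gives y = 8.
At P = €4 < min AVC = €26, price no longer covers variable cost at any output, so the firm shuts down: y = 0.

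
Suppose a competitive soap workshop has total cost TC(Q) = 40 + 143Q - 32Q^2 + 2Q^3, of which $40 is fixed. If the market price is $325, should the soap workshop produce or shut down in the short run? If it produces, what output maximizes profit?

Produce at Q = 13

From TC, MC = TC'(Q) = 143 - 64Q + 6Q^2 and AVC = VC/Q = 143 - 32Q + 2Q^2.
AVC hits its minimum where MC = AVC, at Q = 8, giving min AVC = 143 - 32·8 + 2·8^2 = $15.
Because $325 ≥ $15, revenue can cover variable cost; the firm operates.
Set P = MC: 325 = 143 - 64Q + 6Q^2 → -182 - 64Q + 6Q^2 = 0. The roots are Q = -7/3 and Q = 13; the profit-maximizing output is on the rising part of MC, so Q* = 13.
Check: AVC at Q = 13 is $65 ≤ P, so revenue covers variable cost.
Profit = P·Q − TC = 325·13 − 885 = $3340.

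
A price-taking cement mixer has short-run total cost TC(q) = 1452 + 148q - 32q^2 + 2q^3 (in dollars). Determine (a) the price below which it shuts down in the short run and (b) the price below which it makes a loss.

AVC = 148 - 32q + 2q^2; minimized at q = 8, giving min AVC = $20. That is the shutdown price.
ATC = 1452/q + 148 - 32q + 2q^2. Setting dATC/dq = −1452/q^2 − 32 + 4q = 0 gives q = 11 (since 4·11^3 − 32·11^2 = 1452).
min ATC = 1452/11 + 148 − 32·11 + 2·11^2 = $170. That is the break-even price.
For $20 ≤ P < $170 the firm produces at a loss; below $20 it shuts down.

Shutdown price = $20; break-even price = $170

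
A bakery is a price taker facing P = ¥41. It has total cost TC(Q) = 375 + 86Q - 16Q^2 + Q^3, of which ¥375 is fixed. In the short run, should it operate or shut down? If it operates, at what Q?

Strip out fixed cost: VC = 86Q - 16Q^2 + Q^3. Then AVC = 86 - 16Q + Q^2 and MC = 86 - 32Q + 3Q^2.
AVC is minimized where dAVC/dQ = -16 + 2Q = 0, at Q = 8; min AVC = 86 - 16·8 + 8^2 = ¥22.
Since P = ¥41 ≥ min AVC = ¥22, price covers variable cost and the firm should produce.
P = MC gives 45 - 32Q + 3Q^2 = 0, with roots 5/3 and 9. Take the larger (rising MC): Q* = 9.
Check: AVC at Q = 9 is ¥23 ≤ P, so revenue covers variable cost.
Profit = P·Q − TC = 41·9 − 582 = -¥213, a loss, but smaller than the ¥375 fixed cost the firm would lose by shutting down.

Produce at Q = 9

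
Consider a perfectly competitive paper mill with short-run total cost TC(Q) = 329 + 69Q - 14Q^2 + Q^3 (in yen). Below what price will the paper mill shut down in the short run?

¥20 per unit

The firm shuts down when price falls below the minimum of average variable cost. AVC = VC/Q = 69 - 14Q + Q^2.
dAVC/dQ = -14 + 2Q = 0 gives Q = 7. min AVC = 69 - 14·7 + 7^2 = 20.
So the shutdown price is ¥20.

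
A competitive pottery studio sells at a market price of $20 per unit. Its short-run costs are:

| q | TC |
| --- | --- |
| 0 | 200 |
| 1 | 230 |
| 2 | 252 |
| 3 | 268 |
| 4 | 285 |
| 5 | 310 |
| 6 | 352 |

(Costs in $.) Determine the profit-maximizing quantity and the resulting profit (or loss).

q = 0 (shut down); profit = -$200

Compute π = P·q − TC at each output: q=0: -200; q=1: -210; q=2: -212; q=3: -208; q=4: -205; q=5: -210; q=6: -232.
Profit is highest at q = 0. Equivalently, the lowest AVC in the table is 85/4 ≈ $21.25 at q = 4, and P = $20 falls below it — price never covers variable cost, so the firm shuts down and loses only its fixed cost.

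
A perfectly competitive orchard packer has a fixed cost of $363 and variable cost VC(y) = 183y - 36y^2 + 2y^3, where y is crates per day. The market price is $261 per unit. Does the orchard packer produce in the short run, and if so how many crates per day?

Variable cost is VC = 183y - 36y^2 + 2y^3, so AVC = VC/y = 183 - 36y + 2y^2 and MC = dTC/dy = 183 - 72y + 6y^2.
The AVC parabola has its vertex at y = 36/4 = 9, where AVC = 183 - 36·9 + 2·9^2 = $21.
Because $261 ≥ $21, revenue can cover variable cost; the firm operates.
Solving P = MC: -78 - 72y + 6y^2 = 0 ⇒ y = -1 or 13. On the upward-sloping branch, y* = 13.
Check: AVC at y = 13 is $53 ≤ P, so revenue covers variable cost.
Profit = P·y − TC = 261·13 − 1052 = $2341.

Produce at y = 13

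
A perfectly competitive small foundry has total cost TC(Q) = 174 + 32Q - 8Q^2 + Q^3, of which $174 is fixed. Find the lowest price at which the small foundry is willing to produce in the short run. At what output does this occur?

The shutdown price is the minimum of AVC. VC = 32Q - 8Q^2 + Q^3, so AVC = 32 - 8Q + Q^2.
dAVC/dQ = -8 + 2Q = 0 gives Q = 4. min AVC = 32 - 8·4 + 4^2 = 16.
For P < $16 the firm produces nothing.

$16 per unit, at Q = 4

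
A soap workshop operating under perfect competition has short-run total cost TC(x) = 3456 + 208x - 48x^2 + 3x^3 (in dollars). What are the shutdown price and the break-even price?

Shutdown price = $16; break-even price = $352

AVC = 208 - 48x + 3x^2; minimized at x = 8, giving min AVC = $16. That is the shutdown price.
ATC = 3456/x + 208 - 48x + 3x^2. Setting dATC/dx = −3456/x^2 − 48 + 6x = 0 gives x = 12 (since 6·12^3 − 48·12^2 = 3456).
min ATC = 3456/12 + 208 − 48·12 + 3·12^2 = $352. That is the break-even price.
Between these two prices the firm operates at a loss; above $352 it earns a profit.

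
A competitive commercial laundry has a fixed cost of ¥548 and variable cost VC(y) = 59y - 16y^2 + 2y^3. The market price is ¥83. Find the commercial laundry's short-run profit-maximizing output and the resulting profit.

Profit = -¥260 at y = 6

AVC = 59 - 16y + 2y^2 has its minimum ¥27 at y = 4; price ¥83 clears that bar, so the firm operates.
MC = 59 - 32y + 6y^2. Setting P = MC and taking the root on the rising branch gives y* = 6.
TR = 83·6 = 498. TC = 548 + 210 = 758. Profit = 498 − 758 = -¥260.
By producing, the firm covers all variable cost plus ¥288 of fixed cost; shutting down would lose the full ¥548.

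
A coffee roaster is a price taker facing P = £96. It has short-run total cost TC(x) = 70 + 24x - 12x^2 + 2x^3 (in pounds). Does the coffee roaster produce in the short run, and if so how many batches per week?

From TC, MC = TC'(x) = 24 - 24x + 6x^2 and AVC = VC/x = 24 - 12x + 2x^2.
The AVC parabola has its vertex at x = 12/4 = 3, where AVC = 24 - 12·3 + 2·3^2 = £6.
P = £96 exceeds min AVC = £6, so the firm stays open.
Solving P = MC: -72 - 24x + 6x^2 = 0 ⇒ x = -2 or 6. On the upward-sloping branch, x* = 6.
Check: AVC at x = 6 is £24 ≤ P, so revenue covers variable cost.
Profit = P·x − TC = 96·6 − 214 = £362.

Produce at x = 6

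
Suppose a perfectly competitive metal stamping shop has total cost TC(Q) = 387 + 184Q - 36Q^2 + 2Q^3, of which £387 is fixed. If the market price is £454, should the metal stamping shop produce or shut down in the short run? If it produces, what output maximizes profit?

Strip out fixed cost: VC = 184Q - 36Q^2 + 2Q^3. Then AVC = 184 - 36Q + 2Q^2 and MC = 184 - 72Q + 6Q^2.
AVC is minimized where dAVC/dQ = -36 + 4Q = 0, at Q = 9; min AVC = 184 - 36·9 + 2·9^2 = £22.
Because £454 ≥ £22, revenue can cover variable cost; the firm operates.
Solving P = MC: -270 - 72Q + 6Q^2 = 0 ⇒ Q = -3 or 15. On the upward-sloping branch, Q* = 15.
Check: AVC at Q = 15 is £94 ≤ P, so revenue covers variable cost.
Profit = P·Q − TC = 454·15 − 1797 = £5013.

Produce at Q = 15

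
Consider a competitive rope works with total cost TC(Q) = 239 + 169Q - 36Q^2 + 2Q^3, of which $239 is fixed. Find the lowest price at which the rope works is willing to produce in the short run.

The shutdown price is the minimum of AVC. VC = 169Q - 36Q^2 + 2Q^3, so AVC = 169 - 36Q + 2Q^2.
At the minimum of AVC, MC = AVC. MC = 169 - 72Q + 6Q^2; setting MC = AVC gives 4Q^2 - 36Q = 0, so Q = 9. min AVC = 7.
For P < $7 the firm produces nothing.

$7 per unit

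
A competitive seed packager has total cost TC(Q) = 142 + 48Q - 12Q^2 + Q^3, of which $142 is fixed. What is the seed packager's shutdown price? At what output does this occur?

$12 per unit, at Q = 6

The shutdown price is the minimum of AVC. VC = 48Q - 12Q^2 + Q^3, so AVC = 48 - 12Q + Q^2.
At the minimum of AVC, MC = AVC. MC = 48 - 24Q + 3Q^2; setting MC = AVC gives 2Q^2 - 12Q = 0, so Q = 6. min AVC = 12.
So the shutdown price is $12.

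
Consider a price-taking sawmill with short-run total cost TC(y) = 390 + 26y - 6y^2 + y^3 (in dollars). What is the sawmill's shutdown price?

The firm shuts down when price falls below the minimum of average variable cost. AVC = VC/y = 26 - 6y + y^2.
dAVC/dy = -6 + 2y = 0 gives y = 3. min AVC = 26 - 6·3 + 3^2 = 17.
For P < $17 the firm produces nothing.

$17 per unit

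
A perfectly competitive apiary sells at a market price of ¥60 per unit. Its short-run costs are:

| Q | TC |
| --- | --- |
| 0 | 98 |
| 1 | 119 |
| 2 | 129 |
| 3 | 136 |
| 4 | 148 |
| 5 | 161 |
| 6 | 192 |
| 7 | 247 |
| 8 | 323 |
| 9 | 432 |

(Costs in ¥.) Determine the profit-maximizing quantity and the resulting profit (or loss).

Q = 7; profit = ¥173

Compute π = P·Q − TC at each output: Q=0: -98; Q=1: -59; Q=2: -9; Q=3: 44; Q=4: 92; Q=5: 139; Q=6: 168; Q=7: 173; Q=8: 157; Q=9: 108.
Profit is maximized at Q = 7. AVC there is 149/7 = ¥21.29 ≤ P, so producing beats shutting down (which would give -¥98).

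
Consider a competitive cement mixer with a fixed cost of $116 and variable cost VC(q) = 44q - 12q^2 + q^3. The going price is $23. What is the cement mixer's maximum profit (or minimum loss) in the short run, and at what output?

Profit = -$18 at q = 7

AVC = 44 - 12q + q^2; min AVC = $8 at q = 6. Since P = $23 ≥ min AVC, the firm produces.
With MC = 44 - 24q + 3q^2, P = MC on the upward-sloping part at q* = 7.
TR = 23·7 = 161. TC = 116 + 63 = 179. Profit = 161 − 179 = -$18.
That loss of $18 beats the $116 the firm would lose by shutting down; producing recovers $98 of fixed cost.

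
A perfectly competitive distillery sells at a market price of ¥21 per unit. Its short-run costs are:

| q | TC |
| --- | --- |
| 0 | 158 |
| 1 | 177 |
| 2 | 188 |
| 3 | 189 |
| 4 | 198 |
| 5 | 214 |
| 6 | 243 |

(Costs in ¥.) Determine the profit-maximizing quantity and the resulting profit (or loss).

Tabulate TR − TC: q=0: -158; q=1: -156; q=2: -146; q=3: -126; q=4: -114; q=5: -109; q=6: -117.
Profit is maximized at q = 5. AVC there is 56/5 = ¥11.20 ≤ P, so producing beats shutting down (which would give -¥158).

q = 5; profit = -¥109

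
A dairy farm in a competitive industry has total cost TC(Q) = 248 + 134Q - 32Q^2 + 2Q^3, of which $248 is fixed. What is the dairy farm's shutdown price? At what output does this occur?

$6 per unit, at Q = 8

Short-run supply begins at min AVC. From VC = 134Q - 32Q^2 + 2Q^3, AVC = 134 - 32Q + 2Q^2.
At the minimum of AVC, MC = AVC. MC = 134 - 64Q + 6Q^2; setting MC = AVC gives 4Q^2 - 32Q = 0, so Q = 8. min AVC = 6.
So the shutdown price is $6.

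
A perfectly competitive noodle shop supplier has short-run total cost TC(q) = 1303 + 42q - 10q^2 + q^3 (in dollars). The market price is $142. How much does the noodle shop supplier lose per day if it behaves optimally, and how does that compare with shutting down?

AVC = 42 - 10q + q^2; min AVC = $17 at q = 5. Since P = $142 ≥ min AVC, the firm produces.
MC = 42 - 20q + 3q^2. Setting P = MC and taking the root on the rising branch gives q* = 10.
TR = 142·10 = 1420. TC = 1303 + 420 = 1723. Profit = 1420 − 1723 = -$303.
Shutting down would mean losing the fixed cost of $1303, so operating at a loss of $303 is better by $1000.

Profit = -$303 at q = 10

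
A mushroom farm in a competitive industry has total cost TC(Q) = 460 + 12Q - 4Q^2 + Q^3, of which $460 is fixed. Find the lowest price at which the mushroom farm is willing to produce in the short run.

The firm shuts down when price falls below the minimum of average variable cost. AVC = VC/Q = 12 - 4Q + Q^2.
dAVC/dQ = -4 + 2Q = 0 gives Q = 2. min AVC = 12 - 4·2 + 2^2 = 8.
So the shutdown price is $8.

$8 per unit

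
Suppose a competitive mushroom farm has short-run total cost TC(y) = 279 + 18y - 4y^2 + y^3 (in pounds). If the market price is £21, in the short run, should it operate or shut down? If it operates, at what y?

Produce at y = 3

From TC, MC = TC'(y) = 18 - 8y + 3y^2 and AVC = VC/y = 18 - 4y + y^2.
AVC hits its minimum where MC = AVC, at y = 2, giving min AVC = 18 - 4·2 + 2^2 = £14.
Because £21 ≥ £14, revenue can cover variable cost; the firm operates.
Set P = MC: 21 = 18 - 8y + 3y^2 → -3 - 8y + 3y^2 = 0. The roots are y = -1/3 and y = 3; the profit-maximizing output is on the rising part of MC, so y* = 3.
Check: AVC at y = 3 is £15 ≤ P, so revenue covers variable cost.
Profit = P·y − TC = 21·3 − 324 = -£261, a loss, but smaller than the £279 fixed cost the firm would lose by shutting down.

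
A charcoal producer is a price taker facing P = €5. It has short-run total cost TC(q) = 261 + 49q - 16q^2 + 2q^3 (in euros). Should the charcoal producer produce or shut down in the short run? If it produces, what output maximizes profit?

Shut down

Variable cost is VC = 49q - 16q^2 + 2q^3, so AVC = VC/q = 49 - 16q + 2q^2 and MC = dTC/dq = 49 - 32q + 6q^2.
The AVC parabola has its vertex at q = 16/4 = 4, where AVC = 49 - 16·4 + 2·4^2 = €17.
P = €5 lies below min AVC = €17; no output level covers variable cost.
Shutting down limits the loss to fixed cost, €261.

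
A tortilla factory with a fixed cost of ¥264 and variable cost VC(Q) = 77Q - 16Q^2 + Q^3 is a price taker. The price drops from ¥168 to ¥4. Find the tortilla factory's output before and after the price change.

MC = 77 - 32Q + 3Q^2; the shutdown threshold is min AVC = ¥13 (at Q = 8).
With P = ¥168 above the shutdown price, P = MC gives Q = 13.
At P = ¥4 < min AVC = ¥13, price no longer covers variable cost at any output, so the firm shuts down: Q = 0.

Output falls from 13 to 0 (the firm shuts down)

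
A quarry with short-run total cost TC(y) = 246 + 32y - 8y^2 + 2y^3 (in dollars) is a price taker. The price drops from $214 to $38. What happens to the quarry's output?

AVC = 32 - 8y + 2y^2, minimized at y = 2 where min AVC = $24. MC = 32 - 16y + 6y^2.
At P = $214 ≥ min AVC, set P = MC on the rising branch: y = 7.
At P = $38 ≥ min AVC, set P = MC: y = 3. The firm stays open but cuts output.

Output falls from 7 to 3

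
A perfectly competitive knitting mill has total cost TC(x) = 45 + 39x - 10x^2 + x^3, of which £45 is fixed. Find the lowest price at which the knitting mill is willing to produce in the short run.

£14 per unit

The shutdown price is the minimum of AVC. VC = 39x - 10x^2 + x^3, so AVC = 39 - 10x + x^2.
dAVC/dx = -10 + 2x = 0 gives x = 5. min AVC = 39 - 10·5 + 5^2 = 14.
For P < £14 the firm produces nothing.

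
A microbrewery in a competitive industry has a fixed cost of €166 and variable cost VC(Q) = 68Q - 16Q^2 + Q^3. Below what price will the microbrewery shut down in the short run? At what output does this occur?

€4 per unit, at Q = 8

The firm shuts down when price falls below the minimum of average variable cost. AVC = VC/Q = 68 - 16Q + Q^2.
dAVC/dQ = -16 + 2Q = 0 gives Q = 8. min AVC = 68 - 16·8 + 8^2 = 4.
For P < €4 the firm produces nothing.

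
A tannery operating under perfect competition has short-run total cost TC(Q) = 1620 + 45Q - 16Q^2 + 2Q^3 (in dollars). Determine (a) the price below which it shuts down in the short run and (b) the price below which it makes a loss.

AVC = 45 - 16Q + 2Q^2; minimized at Q = 4, giving min AVC = $13. That is the shutdown price.
ATC = 1620/Q + 45 - 16Q + 2Q^2. Setting dATC/dQ = −1620/Q^2 − 16 + 4Q = 0 gives Q = 9 (since 4·9^3 − 16·9^2 = 1620).
min ATC = 1620/9 + 45 − 16·9 + 2·9^2 = $243. That is the break-even price.
Between these two prices the firm operates at a loss; above $243 it earns a profit.

Shutdown price = $13; break-even price = $243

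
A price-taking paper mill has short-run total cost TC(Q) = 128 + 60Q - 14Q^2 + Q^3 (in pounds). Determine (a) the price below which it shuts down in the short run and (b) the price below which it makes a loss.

Shutdown price = £11; break-even price = £28

Shutdown price = min AVC. AVC = 60 - 14Q + Q^2, with vertex at Q = 7 and minimum £11.
ATC = 128/Q + 60 - 14Q + Q^2. Setting dATC/dQ = −128/Q^2 − 14 + 2Q = 0 gives Q = 8 (since 2·8^3 − 14·8^2 = 128).
min ATC = 128/8 + 60 − 14·8 + 8^2 = £28. That is the break-even price.
For £11 ≤ P < £28 the firm produces at a loss; below £11 it shuts down.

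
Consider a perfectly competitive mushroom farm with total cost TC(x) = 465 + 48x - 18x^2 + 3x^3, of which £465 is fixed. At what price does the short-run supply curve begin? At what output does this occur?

The shutdown price is the minimum of AVC. VC = 48x - 18x^2 + 3x^3, so AVC = 48 - 18x + 3x^2.
At the minimum of AVC, MC = AVC. MC = 48 - 36x + 9x^2; setting MC = AVC gives 6x^2 - 18x = 0, so x = 3. min AVC = 21.
So the shutdown price is £21.

£21 per unit, at x = 3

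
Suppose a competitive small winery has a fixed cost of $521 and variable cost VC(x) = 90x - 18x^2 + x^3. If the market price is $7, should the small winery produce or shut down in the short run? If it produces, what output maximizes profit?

Shut down

From TC, MC = TC'(x) = 90 - 36x + 3x^2 and AVC = VC/x = 90 - 18x + x^2.
AVC hits its minimum where MC = AVC, at x = 9, giving min AVC = 90 - 18·9 + 9^2 = $9.
With P < min AVC ($7 < $9), every unit sold adds to the loss.
The firm minimizes its loss by shutting down and losing only its fixed cost of $521.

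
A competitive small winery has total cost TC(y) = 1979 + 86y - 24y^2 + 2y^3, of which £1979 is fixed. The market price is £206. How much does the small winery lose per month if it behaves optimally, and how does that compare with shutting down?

Profit = -£379 at y = 10

AVC = 86 - 24y + 2y^2; min AVC = £14 at y = 6. Since P = £206 ≥ min AVC, the firm produces.
With MC = 86 - 48y + 6y^2, P = MC on the upward-sloping part at y* = 10.
TR = 206·10 = 2060. TC = 1979 + 460 = 2439. Profit = 2060 − 2439 = -£379.
Shutting down would mean losing the fixed cost of £1979, so operating at a loss of £379 is better by £1600.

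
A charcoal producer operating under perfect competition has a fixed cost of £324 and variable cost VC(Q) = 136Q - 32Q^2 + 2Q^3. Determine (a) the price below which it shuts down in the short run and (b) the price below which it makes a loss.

Shutdown price = min AVC. AVC = 136 - 32Q + 2Q^2, with vertex at Q = 8 and minimum £8.
ATC = 324/Q + 136 - 32Q + 2Q^2. Setting dATC/dQ = −324/Q^2 − 32 + 4Q = 0 gives Q = 9 (since 4·9^3 − 32·9^2 = 324).
min ATC = 324/9 + 136 − 32·9 + 2·9^2 = £46. That is the break-even price.
Between these two prices the firm operates at a loss; above £46 it earns a profit.

Shutdown price = £8; break-even price = £46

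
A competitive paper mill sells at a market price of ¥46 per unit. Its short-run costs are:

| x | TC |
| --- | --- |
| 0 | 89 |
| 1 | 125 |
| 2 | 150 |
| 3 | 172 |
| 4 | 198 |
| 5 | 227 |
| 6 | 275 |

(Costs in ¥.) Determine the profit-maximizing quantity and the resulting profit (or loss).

x = 5; profit = ¥3

Compute π = P·x − TC at each output: x=0: -89; x=1: -79; x=2: -58; x=3: -34; x=4: -14; x=5: 3; x=6: 1.
Profit is maximized at x = 5. AVC there is 138/5 = ¥27.60 ≤ P, so producing beats shutting down (which would give -¥89).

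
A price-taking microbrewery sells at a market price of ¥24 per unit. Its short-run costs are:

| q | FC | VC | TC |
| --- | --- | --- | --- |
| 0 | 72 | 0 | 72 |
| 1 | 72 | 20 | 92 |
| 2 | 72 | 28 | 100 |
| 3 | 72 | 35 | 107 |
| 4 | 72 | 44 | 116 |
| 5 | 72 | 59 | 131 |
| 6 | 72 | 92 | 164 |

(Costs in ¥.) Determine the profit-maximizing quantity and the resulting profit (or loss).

Compute π = P·q − TC at each output: q=0: -72; q=1: -68; q=2: -52; q=3: -35; q=4: -20; q=5: -11; q=6: -20.
Profit is maximized at q = 5. AVC there is 59/5 = ¥11.80 ≤ P, so producing beats shutting down (which would give -¥72).

q = 5; profit = -¥11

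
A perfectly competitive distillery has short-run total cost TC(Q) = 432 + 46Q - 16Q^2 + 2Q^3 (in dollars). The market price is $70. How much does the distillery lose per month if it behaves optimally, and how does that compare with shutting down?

Profit = -$144 at Q = 6

AVC = 46 - 16Q + 2Q^2; min AVC = $14 at Q = 4. Since P = $70 ≥ min AVC, the firm produces.
MC = 46 - 32Q + 6Q^2. Setting P = MC and taking the root on the rising branch gives Q* = 6.
TR = 70·6 = 420. TC = 432 + 132 = 564. Profit = 420 − 564 = -$144.
That loss of $144 beats the $432 the firm would lose by shutting down; producing recovers $288 of fixed cost.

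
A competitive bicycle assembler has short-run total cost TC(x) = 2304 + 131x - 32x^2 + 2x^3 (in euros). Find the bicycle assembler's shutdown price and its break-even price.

Shutdown price = min AVC. AVC = 131 - 32x + 2x^2, with vertex at x = 8 and minimum €3.
ATC = 2304/x + 131 - 32x + 2x^2. Setting dATC/dx = −2304/x^2 − 32 + 4x = 0 gives x = 12 (since 4·12^3 − 32·12^2 = 2304).
min ATC = 2304/12 + 131 − 32·12 + 2·12^2 = €227. That is the break-even price.
For €3 ≤ P < €227 the firm produces at a loss; below €3 it shuts down.

Shutdown price = €3; break-even price = €227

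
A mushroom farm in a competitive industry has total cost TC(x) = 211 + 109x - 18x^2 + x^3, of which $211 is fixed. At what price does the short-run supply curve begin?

$28 per unit

Short-run supply begins at min AVC. From VC = 109x - 18x^2 + x^3, AVC = 109 - 18x + x^2.
dAVC/dx = -18 + 2x = 0 gives x = 9. min AVC = 109 - 18·9 + 9^2 = 28.
The firm shuts down for any P below $28.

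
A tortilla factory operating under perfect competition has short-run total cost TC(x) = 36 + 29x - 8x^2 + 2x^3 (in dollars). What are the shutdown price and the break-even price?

Shutdown price = $21; break-even price = $35

AVC = 29 - 8x + 2x^2; minimized at x = 2, giving min AVC = $21. That is the shutdown price.
ATC = 36/x + 29 - 8x + 2x^2. Setting dATC/dx = −36/x^2 − 8 + 4x = 0 gives x = 3 (since 4·3^3 − 8·3^2 = 36).
min ATC = 36/3 + 29 − 8·3 + 2·3^2 = $35. That is the break-even price.
For $21 ≤ P < $35 the firm produces at a loss; below $21 it shuts down.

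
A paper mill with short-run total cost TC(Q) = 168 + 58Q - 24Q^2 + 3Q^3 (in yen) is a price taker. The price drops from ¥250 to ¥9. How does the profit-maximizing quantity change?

Output falls from 8 to 0 (the firm shuts down)

MC = 58 - 48Q + 9Q^2; the shutdown threshold is min AVC = ¥10 (at Q = 4).
At P = ¥250 ≥ min AVC, set P = MC on the rising branch: Q = 8.
At P = ¥9 < min AVC = ¥10, price no longer covers variable cost at any output, so the firm shuts down: Q = 0.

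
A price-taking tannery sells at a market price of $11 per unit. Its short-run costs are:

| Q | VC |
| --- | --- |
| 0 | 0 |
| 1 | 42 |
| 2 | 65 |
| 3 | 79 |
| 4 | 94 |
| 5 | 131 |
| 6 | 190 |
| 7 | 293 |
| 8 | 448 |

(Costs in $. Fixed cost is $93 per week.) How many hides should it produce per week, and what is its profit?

Q = 0 (shut down); profit = -$93

Profit at each row (π = 11Q − TC): Q=0: -93; Q=1: -124; Q=2: -136; Q=3: -139; Q=4: -143; Q=5: -169; Q=6: -217; Q=7: -309; Q=8: -453.
Profit is highest at Q = 0. Equivalently, the lowest AVC in the table is 94/4 ≈ $23.50 at Q = 4, and P = $11 falls below it — price never covers variable cost, so the firm shuts down and loses only its fixed cost.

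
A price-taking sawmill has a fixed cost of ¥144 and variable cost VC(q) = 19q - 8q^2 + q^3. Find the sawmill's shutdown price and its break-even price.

AVC = 19 - 8q + q^2; minimized at q = 4, giving min AVC = ¥3. That is the shutdown price.
ATC = 144/q + 19 - 8q + q^2. Setting dATC/dq = −144/q^2 − 8 + 2q = 0 gives q = 6 (since 2·6^3 − 8·6^2 = 144).
min ATC = 144/6 + 19 − 8·6 + 6^2 = ¥31. That is the break-even price.
For ¥3 ≤ P < ¥31 the firm produces at a loss; below ¥3 it shuts down.

Shutdown price = ¥3; break-even price = ¥31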